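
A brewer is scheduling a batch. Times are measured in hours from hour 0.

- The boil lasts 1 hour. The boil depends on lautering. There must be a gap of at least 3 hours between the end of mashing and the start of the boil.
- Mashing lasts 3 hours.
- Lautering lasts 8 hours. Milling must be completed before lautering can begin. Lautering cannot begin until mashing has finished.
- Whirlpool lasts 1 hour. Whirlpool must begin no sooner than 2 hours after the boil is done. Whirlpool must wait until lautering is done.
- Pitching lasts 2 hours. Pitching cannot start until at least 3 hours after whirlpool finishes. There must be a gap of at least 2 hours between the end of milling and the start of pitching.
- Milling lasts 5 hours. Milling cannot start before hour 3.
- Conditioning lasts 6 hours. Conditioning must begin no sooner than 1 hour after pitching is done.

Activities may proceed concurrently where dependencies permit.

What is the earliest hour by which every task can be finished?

Nothing blocks mashing, so it runs from hour 0 to hour 3.
Milling cannot begin until its own release at hour 3. It runs from hour 3 to 3 + 5 = hour 8.
Lautering cannot start until milling (finishes hour 8); mashing (finishes hour 3). The controlling bound is hour 8, so lautering finishes at 8 + 8 = hour 16.
For the boil: lautering (finishes hour 16); mashing (finishes hour 3, plus 3-hour gap → hour 6). Taking the maximum gives a start of hour 16, and it finishes at 16 + 1 = hour 17.
Whirlpool needs all of the boil (finishes hour 17, plus 2-hour gap → hour 19); lautering (finishes hour 16). That puts its earliest start at hour 19; it finishes at 19 + 1 = hour 20.
Pitching cannot start until whirlpool (finishes hour 20, plus 3-hour gap → hour 23); milling (finishes hour 8, plus 2-hour gap → hour 10). The controlling bound is hour 23, so pitching finishes at 23 + 2 = hour 25.
Conditioning waits on pitching (finishes hour 25, plus 1-hour gap → hour 26), so it starts at hour 26 and finishes at 26 + 6 = hour 32.
All tasks are finished once the last one completes. Finish times: Milling at 8, Mashing at 3, Lautering at 16, The boil at 17, Whirlpool at 20, Pitching at 25, Conditioning at 32. The latest is hour 32.

32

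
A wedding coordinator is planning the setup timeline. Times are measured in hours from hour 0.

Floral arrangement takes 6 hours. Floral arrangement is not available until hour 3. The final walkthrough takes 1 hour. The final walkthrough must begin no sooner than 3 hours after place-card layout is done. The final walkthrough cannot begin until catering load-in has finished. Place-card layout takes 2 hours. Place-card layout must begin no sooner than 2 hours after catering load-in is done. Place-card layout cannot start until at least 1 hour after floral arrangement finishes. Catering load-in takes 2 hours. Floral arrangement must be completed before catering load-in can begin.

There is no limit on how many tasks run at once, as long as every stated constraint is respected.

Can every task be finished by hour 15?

After its own release at hour 3, floral arrangement can start at hour 3 and finishes at hour 9.
Catering load-in waits on floral arrangement (finishes hour 9), so it starts at hour 9 and finishes at 9 + 2 = hour 11.
Place-card layout cannot start until catering load-in (finishes hour 11, plus 2-hour gap → hour 13); floral arrangement (finishes hour 9, plus 1-hour gap → hour 10). The controlling bound is hour 13, so place-card layout finishes at 13 + 2 = hour 15.
The final walkthrough needs all of place-card layout (finishes hour 15, plus 3-hour gap → hour 18); catering load-in (finishes hour 11). That puts its earliest start at hour 18; it finishes at 18 + 1 = hour 19.
The earliest everything can be done is hour 19, which is after the deadline of 15, so it is not possible.

No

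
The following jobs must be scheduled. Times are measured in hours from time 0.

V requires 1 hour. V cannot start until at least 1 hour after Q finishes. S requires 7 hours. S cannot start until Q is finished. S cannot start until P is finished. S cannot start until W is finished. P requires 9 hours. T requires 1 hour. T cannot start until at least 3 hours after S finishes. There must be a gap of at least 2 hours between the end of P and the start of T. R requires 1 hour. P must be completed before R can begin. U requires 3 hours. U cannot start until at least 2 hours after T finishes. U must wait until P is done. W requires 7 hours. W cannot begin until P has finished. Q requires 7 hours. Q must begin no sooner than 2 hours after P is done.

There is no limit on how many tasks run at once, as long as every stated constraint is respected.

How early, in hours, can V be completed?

P can start immediately at hour 0; it finishes at hour 9.
Q waits on P (finishes hour 9, plus 2-hour gap → hour 11), so it starts at hour 11 and finishes at 11 + 7 = hour 18.
V waits on Q (finishes hour 18, plus 1-hour gap → hour 19), so it starts at hour 19 and finishes at 19 + 1 = hour 20.

20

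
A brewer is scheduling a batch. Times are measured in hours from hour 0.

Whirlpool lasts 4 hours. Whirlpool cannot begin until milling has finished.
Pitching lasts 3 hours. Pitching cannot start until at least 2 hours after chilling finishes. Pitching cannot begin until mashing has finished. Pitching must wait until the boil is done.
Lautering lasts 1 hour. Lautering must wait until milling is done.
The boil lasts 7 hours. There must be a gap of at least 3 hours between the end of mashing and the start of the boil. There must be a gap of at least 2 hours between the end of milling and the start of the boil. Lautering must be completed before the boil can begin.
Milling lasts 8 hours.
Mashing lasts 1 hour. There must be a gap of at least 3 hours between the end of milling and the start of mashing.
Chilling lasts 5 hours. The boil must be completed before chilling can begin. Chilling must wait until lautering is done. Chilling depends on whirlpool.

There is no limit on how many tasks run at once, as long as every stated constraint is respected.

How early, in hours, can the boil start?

15

Milling has no prerequisites, so it starts at hour 0 and finishes at hour 8.
After milling (finishes hour 8), lautering can start at hour 8 and finishes at hour 9.
Mashing waits on milling (finishes hour 8, plus 3-hour gap → hour 11), so it starts at hour 11 and finishes at 11 + 1 = hour 12.
The boil waits on mashing (finishes hour 12, plus 3-hour gap → hour 15); milling (finishes hour 8, plus 2-hour gap → hour 10); lautering (finishes hour 9). The latest of these is hour 15, which is the earliest the boil can start.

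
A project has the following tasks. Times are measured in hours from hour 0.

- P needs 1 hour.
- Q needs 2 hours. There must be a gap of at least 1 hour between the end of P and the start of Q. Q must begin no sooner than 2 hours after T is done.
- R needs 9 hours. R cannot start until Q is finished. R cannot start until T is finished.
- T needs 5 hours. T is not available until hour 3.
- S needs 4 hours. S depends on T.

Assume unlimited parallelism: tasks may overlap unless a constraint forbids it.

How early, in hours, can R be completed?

21

T cannot begin until its own release at hour 3. It runs from hour 3 to 3 + 5 = hour 8.
Nothing blocks P, so it runs from hour 0 to hour 1.
Q needs all of P (finishes hour 1, plus 1-hour gap → hour 2); T (finishes hour 8, plus 2-hour gap → hour 10). That puts its earliest start at hour 10; it finishes at 10 + 2 = hour 12.
R cannot start until Q (finishes hour 12); T (finishes hour 8). The controlling bound is hour 12, so R finishes at 12 + 9 = hour 21.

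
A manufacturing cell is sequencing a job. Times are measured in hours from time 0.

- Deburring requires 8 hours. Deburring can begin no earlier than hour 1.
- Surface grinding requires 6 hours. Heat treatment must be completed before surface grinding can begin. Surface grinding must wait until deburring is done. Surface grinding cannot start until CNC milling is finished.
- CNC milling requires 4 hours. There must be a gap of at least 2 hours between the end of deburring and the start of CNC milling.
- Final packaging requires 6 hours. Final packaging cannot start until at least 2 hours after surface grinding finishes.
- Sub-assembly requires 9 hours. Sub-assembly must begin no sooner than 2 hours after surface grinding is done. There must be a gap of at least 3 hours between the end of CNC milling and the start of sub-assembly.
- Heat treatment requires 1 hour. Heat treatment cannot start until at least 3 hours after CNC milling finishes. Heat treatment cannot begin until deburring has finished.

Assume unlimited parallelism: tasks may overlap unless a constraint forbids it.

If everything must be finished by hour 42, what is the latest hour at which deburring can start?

Sub-assembly has no dependents, so it just needs to finish by hour 42. Starting by 42 − 9 = hour 33 achieves that.
Final packaging has no dependents, so it just needs to finish by hour 42. Starting by 42 − 6 = hour 36 achieves that.
Surface grinding has several dependents: sub-assembly (must start by hour 33, minus 2-hour gap → hour 31); final packaging (must start by hour 36, minus 2-hour gap → hour 34). The earliest of those limits is hour 31, so surface grinding must start by 31 − 6 = hour 25.
Since surface grinding (must start by hour 25) depends on it, heat treatment must finish by hour 25. Backing off its 1-hour duration gives a latest start of hour 24.
CNC milling has several dependents: heat treatment (must start by hour 24, minus 3-hour gap → hour 21); surface grinding (must start by hour 25); sub-assembly (must start by hour 33, minus 3-hour gap → hour 30). The earliest of those limits is hour 21, so CNC milling must start by 21 − 4 = hour 17.
Deburring feeds CNC milling (must start by hour 17, minus 2-hour gap → hour 15); heat treatment (must start by hour 24); surface grinding (must start by hour 25). Taking the minimum, deburring must finish by hour 15 and start by 15 − 8 = hour 7.

7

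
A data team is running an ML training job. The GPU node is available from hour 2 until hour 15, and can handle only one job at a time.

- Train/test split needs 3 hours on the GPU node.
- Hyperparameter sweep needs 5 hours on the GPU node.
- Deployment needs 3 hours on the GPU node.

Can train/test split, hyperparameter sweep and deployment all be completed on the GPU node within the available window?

The GPU node window is 15 − 2 = 13 hours.
Running back to back, the jobs need 3 + 5 + 3 = 11 hours on the GPU node.
Since 11 ≤ 13, they fit within the window.

Yes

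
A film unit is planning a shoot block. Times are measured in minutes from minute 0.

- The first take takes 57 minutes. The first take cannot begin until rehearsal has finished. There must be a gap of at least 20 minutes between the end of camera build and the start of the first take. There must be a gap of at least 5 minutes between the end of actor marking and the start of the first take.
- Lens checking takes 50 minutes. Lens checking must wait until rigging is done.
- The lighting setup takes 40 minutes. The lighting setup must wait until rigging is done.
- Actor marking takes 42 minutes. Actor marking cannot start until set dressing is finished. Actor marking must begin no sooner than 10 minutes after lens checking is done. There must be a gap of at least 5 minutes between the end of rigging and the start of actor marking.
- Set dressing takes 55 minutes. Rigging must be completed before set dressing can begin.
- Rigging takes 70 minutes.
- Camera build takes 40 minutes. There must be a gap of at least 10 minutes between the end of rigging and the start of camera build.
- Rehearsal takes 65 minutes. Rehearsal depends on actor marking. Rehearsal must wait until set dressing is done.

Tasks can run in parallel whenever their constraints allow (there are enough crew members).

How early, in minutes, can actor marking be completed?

Rigging has no prerequisites, so it starts at minute 0 and finishes at minute 70.
Lens checking cannot begin until rigging (finishes minute 70). It runs from minute 70 to 70 + 50 = minute 120.
Set dressing waits on rigging (finishes minute 70), so it starts at minute 70 and finishes at 70 + 55 = minute 125.
Actor marking cannot start until set dressing (finishes minute 125); lens checking (finishes minute 120, plus 10-minute gap → minute 130); rigging (finishes minute 70, plus 5-minute gap → minute 75). The controlling bound is minute 130, so actor marking finishes at 130 + 42 = minute 172.

172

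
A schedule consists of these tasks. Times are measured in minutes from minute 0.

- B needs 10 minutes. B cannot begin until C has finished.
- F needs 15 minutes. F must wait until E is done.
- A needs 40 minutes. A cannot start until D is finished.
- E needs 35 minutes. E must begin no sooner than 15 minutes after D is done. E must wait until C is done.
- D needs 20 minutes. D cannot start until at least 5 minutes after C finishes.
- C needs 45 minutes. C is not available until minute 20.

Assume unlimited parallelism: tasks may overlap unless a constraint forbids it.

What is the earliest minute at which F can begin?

C waits on its own release at minute 20, so it starts at minute 20 and finishes at 20 + 45 = minute 65.
D cannot begin until C (finishes minute 65, plus 5-minute gap → minute 70). It runs from minute 70 to 70 + 20 = minute 90.
E cannot start until D (finishes minute 90, plus 15-minute gap → minute 105); C (finishes minute 65). The controlling bound is minute 105, so E finishes at 105 + 35 = minute 140.
F waits on E (finishes minute 140), so the earliest it can start is minute 140.

140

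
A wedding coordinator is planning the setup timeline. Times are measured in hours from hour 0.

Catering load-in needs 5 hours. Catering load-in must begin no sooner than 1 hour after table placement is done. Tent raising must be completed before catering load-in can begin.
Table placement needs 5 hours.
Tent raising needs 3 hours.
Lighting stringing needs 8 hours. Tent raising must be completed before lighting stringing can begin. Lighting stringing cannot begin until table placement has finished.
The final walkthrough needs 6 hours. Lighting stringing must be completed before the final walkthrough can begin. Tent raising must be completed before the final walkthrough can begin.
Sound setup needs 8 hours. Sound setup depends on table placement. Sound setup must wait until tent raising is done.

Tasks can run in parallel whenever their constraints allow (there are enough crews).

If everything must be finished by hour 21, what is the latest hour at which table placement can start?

2

To finish by hour 21, the final walkthrough (duration 6) must start no later than hour 15.
Since the final walkthrough (must start by hour 15) depends on it, lighting stringing must finish by hour 15. Backing off its 8-hour duration gives a latest start of hour 7.
Sound setup must finish by hour 21; it takes 8 hours, so it must start by 21 − 8 = hour 13.
Catering load-in has no dependents, so it just needs to finish by hour 21. Starting by 21 − 5 = hour 16 achieves that.
For table placement: lighting stringing (must start by hour 7); sound setup (must start by hour 13); catering load-in (must start by hour 16, minus 1-hour gap → hour 15). The most restrictive is hour 7; with a 5-hour duration, table placement must start by hour 2.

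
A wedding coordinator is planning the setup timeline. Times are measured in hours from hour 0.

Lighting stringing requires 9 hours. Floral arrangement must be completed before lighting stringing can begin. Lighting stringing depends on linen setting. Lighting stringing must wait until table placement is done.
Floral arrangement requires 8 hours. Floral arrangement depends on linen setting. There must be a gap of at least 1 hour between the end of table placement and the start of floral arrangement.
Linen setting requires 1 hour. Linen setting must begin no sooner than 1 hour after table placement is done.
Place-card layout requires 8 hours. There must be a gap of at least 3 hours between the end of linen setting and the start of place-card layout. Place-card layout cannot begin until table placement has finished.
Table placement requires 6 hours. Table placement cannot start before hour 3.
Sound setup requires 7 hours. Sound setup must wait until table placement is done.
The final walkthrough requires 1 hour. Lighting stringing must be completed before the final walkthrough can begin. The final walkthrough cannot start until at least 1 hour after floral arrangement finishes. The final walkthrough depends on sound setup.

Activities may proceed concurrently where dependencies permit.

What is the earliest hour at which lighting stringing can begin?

Table placement cannot begin until its own release at hour 3. It runs from hour 3 to 3 + 6 = hour 9.
Linen setting waits on table placement (finishes hour 9, plus 1-hour gap → hour 10), so it starts at hour 10 and finishes at 10 + 1 = hour 11.
Floral arrangement needs all of linen setting (finishes hour 11); table placement (finishes hour 9, plus 1-hour gap → hour 10). That puts its earliest start at hour 11; it finishes at 11 + 8 = hour 19.
Lighting stringing waits on floral arrangement (finishes hour 19); linen setting (finishes hour 11); table placement (finishes hour 9). The latest of these is hour 19, which is the earliest lighting stringing can start.

19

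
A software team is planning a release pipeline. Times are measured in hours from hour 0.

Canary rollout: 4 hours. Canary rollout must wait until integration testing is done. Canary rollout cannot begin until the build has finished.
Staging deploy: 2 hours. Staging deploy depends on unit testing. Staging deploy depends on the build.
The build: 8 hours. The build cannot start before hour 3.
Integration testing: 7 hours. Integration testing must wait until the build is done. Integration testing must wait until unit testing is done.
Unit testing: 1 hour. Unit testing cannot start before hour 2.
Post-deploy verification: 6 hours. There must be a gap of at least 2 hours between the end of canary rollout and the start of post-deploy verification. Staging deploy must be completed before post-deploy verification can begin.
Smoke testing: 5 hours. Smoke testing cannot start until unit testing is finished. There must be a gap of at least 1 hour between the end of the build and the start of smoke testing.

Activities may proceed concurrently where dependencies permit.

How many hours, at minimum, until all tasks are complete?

Unit testing cannot begin until its own release at hour 2. It runs from hour 2 to 2 + 1 = hour 3.
After its own release at hour 3, the build can start at hour 3 and finishes at hour 11.
Smoke testing has to wait for unit testing (finishes hour 3); the build (finishes hour 11, plus 1-hour gap → hour 12). The latest of these is hour 12, so smoke testing runs hour 12 to 12 + 5 = hour 17.
Staging deploy needs all of unit testing (finishes hour 3); the build (finishes hour 11). That puts its earliest start at hour 11; it finishes at 11 + 2 = hour 13.
Integration testing has to wait for the build (finishes hour 11); unit testing (finishes hour 3). The latest of these is hour 11, so integration testing runs hour 11 to 11 + 7 = hour 18.
Canary rollout cannot start until integration testing (finishes hour 18); the build (finishes hour 11). The controlling bound is hour 18, so canary rollout finishes at 18 + 4 = hour 22.
Post-deploy verification needs all of canary rollout (finishes hour 22, plus 2-hour gap → hour 24); staging deploy (finishes hour 13). That puts its earliest start at hour 24; it finishes at 24 + 6 = hour 30.
All tasks are finished once the last one completes. Finish times: The build at 11, Unit testing at 3, Integration testing at 18, Staging deploy at 13, Smoke testing at 17, Canary rollout at 22, Post-deploy verification at 30. The latest is hour 30.

30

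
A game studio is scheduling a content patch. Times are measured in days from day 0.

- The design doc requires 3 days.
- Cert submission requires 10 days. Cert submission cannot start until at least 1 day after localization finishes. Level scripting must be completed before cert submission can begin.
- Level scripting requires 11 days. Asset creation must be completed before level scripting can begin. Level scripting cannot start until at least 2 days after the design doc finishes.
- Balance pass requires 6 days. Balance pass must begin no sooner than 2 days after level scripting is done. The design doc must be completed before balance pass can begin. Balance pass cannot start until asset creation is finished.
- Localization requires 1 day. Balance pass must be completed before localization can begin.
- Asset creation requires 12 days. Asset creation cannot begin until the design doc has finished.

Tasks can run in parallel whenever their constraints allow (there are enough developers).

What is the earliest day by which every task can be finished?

46

Nothing blocks the design doc, so it runs from day 0 to day 3.
After the design doc (finishes day 3), asset creation can start at day 3 and finishes at day 15.
For level scripting: asset creation (finishes day 15); the design doc (finishes day 3, plus 2-day gap → day 5). Taking the maximum gives a start of day 15, and it finishes at 15 + 11 = day 26.
For balance pass: level scripting (finishes day 26, plus 2-day gap → day 28); the design doc (finishes day 3); asset creation (finishes day 15). Taking the maximum gives a start of day 28, and it finishes at 28 + 6 = day 34.
After balance pass (finishes day 34), localization can start at day 34 and finishes at day 35.
Cert submission has to wait for localization (finishes day 35, plus 1-day gap → day 36); level scripting (finishes day 26). The latest of these is day 36, so cert submission runs day 36 to 36 + 10 = day 46.
All tasks are finished once the last one completes. Finish times: The design doc at 3, Asset creation at 15, Level scripting at 26, Balance pass at 34, Localization at 35, Cert submission at 46. The latest is day 46.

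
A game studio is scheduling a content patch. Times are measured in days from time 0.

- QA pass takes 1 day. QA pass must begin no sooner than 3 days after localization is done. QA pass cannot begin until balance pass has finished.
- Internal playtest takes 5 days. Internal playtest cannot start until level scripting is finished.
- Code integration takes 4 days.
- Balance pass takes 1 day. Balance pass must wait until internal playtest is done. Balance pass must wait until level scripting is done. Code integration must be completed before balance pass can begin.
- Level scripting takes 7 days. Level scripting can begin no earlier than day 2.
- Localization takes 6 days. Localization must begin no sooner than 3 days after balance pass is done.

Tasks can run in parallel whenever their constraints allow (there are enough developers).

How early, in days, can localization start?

18

Nothing blocks code integration, so it runs from day 0 to day 4.
After its own release at day 2, level scripting can start at day 2 and finishes at day 9.
After level scripting (finishes day 9), internal playtest can start at day 9 and finishes at day 14.
For balance pass: internal playtest (finishes day 14); level scripting (finishes day 9); code integration (finishes day 4). Taking the maximum gives a start of day 14, and it finishes at 14 + 1 = day 15.
Localization waits on balance pass (finishes day 15, plus 3-day gap → day 18), so the earliest it can start is day 18.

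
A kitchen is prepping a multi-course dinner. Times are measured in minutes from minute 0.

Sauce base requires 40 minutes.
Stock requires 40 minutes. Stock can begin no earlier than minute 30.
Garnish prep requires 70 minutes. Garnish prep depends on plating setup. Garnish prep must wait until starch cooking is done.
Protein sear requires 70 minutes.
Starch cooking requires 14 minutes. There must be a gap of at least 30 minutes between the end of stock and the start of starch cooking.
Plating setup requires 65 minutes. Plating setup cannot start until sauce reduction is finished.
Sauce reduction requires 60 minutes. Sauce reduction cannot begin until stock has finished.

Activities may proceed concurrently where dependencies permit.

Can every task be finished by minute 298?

Nothing blocks protein sear, so it runs from minute 0 to minute 70.
Sauce base can start immediately at minute 0; it finishes at minute 40.
Stock waits on its own release at minute 30, so it starts at minute 30 and finishes at 30 + 40 = minute 70.
Starch cooking waits on stock (finishes minute 70, plus 30-minute gap → minute 100), so it starts at minute 100 and finishes at 100 + 14 = minute 114.
Sauce reduction waits on stock (finishes minute 70), so it starts at minute 70 and finishes at 70 + 60 = minute 130.
Plating setup cannot begin until sauce reduction (finishes minute 130). It runs from minute 130 to 130 + 65 = minute 195.
Garnish prep cannot start until plating setup (finishes minute 195); starch cooking (finishes minute 114). The controlling bound is minute 195, so garnish prep finishes at 195 + 70 = minute 265.
Every task is finished by minute 265, which is no later than the deadline of 298, so the schedule is feasible.

Yes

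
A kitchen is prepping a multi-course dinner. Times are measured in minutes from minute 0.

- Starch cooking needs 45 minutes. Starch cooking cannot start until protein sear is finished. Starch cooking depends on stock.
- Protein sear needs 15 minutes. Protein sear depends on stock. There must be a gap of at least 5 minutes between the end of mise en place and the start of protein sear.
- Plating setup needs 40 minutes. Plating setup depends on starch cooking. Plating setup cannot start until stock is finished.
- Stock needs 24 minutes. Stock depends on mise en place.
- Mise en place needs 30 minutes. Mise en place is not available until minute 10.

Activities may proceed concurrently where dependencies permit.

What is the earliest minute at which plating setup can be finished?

164

After its own release at minute 10, mise en place can start at minute 10 and finishes at minute 40.
Stock cannot begin until mise en place (finishes minute 40). It runs from minute 40 to 40 + 24 = minute 64.
Protein sear cannot start until stock (finishes minute 64); mise en place (finishes minute 40, plus 5-minute gap → minute 45). The controlling bound is minute 64, so protein sear finishes at 64 + 15 = minute 79.
Starch cooking cannot start until protein sear (finishes minute 79); stock (finishes minute 64). The controlling bound is minute 79, so starch cooking finishes at 79 + 45 = minute 124.
Plating setup has to wait for starch cooking (finishes minute 124); stock (finishes minute 64). The latest of these is minute 124, so plating setup runs minute 124 to 124 + 40 = minute 164.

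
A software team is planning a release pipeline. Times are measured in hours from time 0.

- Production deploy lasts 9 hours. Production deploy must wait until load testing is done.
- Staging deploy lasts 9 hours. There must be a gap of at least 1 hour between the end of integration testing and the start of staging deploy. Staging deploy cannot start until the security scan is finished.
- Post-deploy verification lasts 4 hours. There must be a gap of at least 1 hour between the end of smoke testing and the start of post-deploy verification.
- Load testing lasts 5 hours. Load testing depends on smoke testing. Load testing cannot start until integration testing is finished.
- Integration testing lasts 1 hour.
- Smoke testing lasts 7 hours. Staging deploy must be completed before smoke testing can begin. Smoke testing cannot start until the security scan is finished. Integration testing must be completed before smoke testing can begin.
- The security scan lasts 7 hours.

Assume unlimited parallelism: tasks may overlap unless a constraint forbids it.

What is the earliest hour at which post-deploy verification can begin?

The security scan has no prerequisites, so it starts at hour 0 and finishes at hour 7.
Integration testing has no prerequisites, so it starts at hour 0 and finishes at hour 1.
Staging deploy has to wait for integration testing (finishes hour 1, plus 1-hour gap → hour 2); the security scan (finishes hour 7). The latest of these is hour 7, so staging deploy runs hour 7 to 7 + 9 = hour 16.
Smoke testing needs all of staging deploy (finishes hour 16); the security scan (finishes hour 7); integration testing (finishes hour 1). That puts its earliest start at hour 16; it finishes at 16 + 7 = hour 23.
Post-deploy verification waits on smoke testing (finishes hour 23, plus 1-hour gap → hour 24), so the earliest it can start is hour 24.

24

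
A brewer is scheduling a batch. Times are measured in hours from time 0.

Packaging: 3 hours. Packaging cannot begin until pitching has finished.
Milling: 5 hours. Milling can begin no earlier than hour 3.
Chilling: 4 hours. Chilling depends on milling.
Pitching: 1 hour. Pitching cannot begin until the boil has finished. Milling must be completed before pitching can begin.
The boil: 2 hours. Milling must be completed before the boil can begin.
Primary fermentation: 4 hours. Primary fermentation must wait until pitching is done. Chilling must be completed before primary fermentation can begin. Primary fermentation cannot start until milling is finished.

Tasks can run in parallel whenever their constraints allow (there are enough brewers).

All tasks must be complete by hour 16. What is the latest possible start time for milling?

Nothing follows primary fermentation; the deadline of hour 16 is its only limit. It must start by 16 − 4 = hour 12.
Nothing follows packaging; the deadline of hour 16 is its only limit. It must start by 16 − 3 = hour 13.
For pitching: primary fermentation (must start by hour 12); packaging (must start by hour 13). The most restrictive is hour 12; with a 1-hour duration, pitching must start by hour 11.
The boil must finish before pitching (must start by hour 11). With a 2-hour duration, the boil must start by 11 − 2 = hour 9.
Chilling must finish before primary fermentation (must start by hour 12). With a 4-hour duration, chilling must start by 12 − 4 = hour 8.
Milling feeds the boil (must start by hour 9); chilling (must start by hour 8); pitching (must start by hour 11); primary fermentation (must start by hour 12). Taking the minimum, milling must finish by hour 8 and start by 8 − 5 = hour 3.

3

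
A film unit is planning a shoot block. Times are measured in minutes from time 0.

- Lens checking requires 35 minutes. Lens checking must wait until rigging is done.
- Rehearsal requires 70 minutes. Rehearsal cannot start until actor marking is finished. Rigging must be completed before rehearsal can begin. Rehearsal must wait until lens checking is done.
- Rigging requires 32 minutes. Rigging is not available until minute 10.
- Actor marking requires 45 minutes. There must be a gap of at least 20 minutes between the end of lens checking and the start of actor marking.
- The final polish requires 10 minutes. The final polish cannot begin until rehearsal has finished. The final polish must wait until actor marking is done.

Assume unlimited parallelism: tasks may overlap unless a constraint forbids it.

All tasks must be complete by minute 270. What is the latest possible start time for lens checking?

90

To finish by minute 270, the final polish (duration 10) must start no later than minute 260.
Rehearsal feeds into the final polish (must start by minute 260); so rehearsal must finish by minute 260 and therefore start by minute 190.
For actor marking: rehearsal (must start by minute 190); the final polish (must start by minute 260). The most restrictive is minute 190; with a 45-minute duration, actor marking must start by minute 145.
Lens checking has several dependents: actor marking (must start by minute 145, minus 20-minute gap → minute 125); rehearsal (must start by minute 190). The earliest of those limits is minute 125, so lens checking must start by 125 − 35 = minute 90.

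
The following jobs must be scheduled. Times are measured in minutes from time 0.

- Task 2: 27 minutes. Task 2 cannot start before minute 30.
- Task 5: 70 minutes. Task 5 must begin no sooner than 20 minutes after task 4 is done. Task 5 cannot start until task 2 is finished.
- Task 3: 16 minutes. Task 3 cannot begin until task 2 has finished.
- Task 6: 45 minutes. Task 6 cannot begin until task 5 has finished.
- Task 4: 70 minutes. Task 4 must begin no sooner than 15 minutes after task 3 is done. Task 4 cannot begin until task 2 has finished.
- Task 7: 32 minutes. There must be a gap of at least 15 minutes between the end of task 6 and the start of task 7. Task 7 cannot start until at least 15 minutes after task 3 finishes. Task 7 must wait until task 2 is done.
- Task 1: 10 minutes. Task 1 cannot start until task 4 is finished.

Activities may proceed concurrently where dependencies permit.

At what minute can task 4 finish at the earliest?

Task 2 cannot begin until its own release at minute 30. It runs from minute 30 to 30 + 27 = minute 57.
Task 3 cannot begin until task 2 (finishes minute 57). It runs from minute 57 to 57 + 16 = minute 73.
Task 4 needs all of task 3 (finishes minute 73, plus 15-minute gap → minute 88); task 2 (finishes minute 57). That puts its earliest start at minute 88; it finishes at 88 + 70 = minute 158.

158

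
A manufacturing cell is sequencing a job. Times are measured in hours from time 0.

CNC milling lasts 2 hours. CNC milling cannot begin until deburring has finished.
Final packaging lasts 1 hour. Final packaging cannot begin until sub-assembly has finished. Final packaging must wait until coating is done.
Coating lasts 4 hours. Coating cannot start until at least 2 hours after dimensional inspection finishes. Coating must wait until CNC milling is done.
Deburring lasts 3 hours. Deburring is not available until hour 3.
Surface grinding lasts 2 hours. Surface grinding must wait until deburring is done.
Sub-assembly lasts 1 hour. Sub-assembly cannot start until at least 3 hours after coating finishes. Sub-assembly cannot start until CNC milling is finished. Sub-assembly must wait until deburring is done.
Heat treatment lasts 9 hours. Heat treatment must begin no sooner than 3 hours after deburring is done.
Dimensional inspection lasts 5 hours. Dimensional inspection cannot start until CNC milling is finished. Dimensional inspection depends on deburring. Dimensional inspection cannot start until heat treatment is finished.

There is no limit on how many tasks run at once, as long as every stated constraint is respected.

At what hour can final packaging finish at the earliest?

After its own release at hour 3, deburring can start at hour 3 and finishes at hour 6.
Heat treatment waits on deburring (finishes hour 6, plus 3-hour gap → hour 9), so it starts at hour 9 and finishes at 9 + 9 = hour 18.
After deburring (finishes hour 6), CNC milling can start at hour 6 and finishes at hour 8.
Dimensional inspection has to wait for CNC milling (finishes hour 8); deburring (finishes hour 6); heat treatment (finishes hour 18). The latest of these is hour 18, so dimensional inspection runs hour 18 to 18 + 5 = hour 23.
Coating has to wait for dimensional inspection (finishes hour 23, plus 2-hour gap → hour 25); CNC milling (finishes hour 8). The latest of these is hour 25, so coating runs hour 25 to 25 + 4 = hour 29.
Sub-assembly cannot start until coating (finishes hour 29, plus 3-hour gap → hour 32); CNC milling (finishes hour 8); deburring (finishes hour 6). The controlling bound is hour 32, so sub-assembly finishes at 32 + 1 = hour 33.
Final packaging has to wait for sub-assembly (finishes hour 33); coating (finishes hour 29). The latest of these is hour 33, so final packaging runs hour 33 to 33 + 1 = hour 34.

34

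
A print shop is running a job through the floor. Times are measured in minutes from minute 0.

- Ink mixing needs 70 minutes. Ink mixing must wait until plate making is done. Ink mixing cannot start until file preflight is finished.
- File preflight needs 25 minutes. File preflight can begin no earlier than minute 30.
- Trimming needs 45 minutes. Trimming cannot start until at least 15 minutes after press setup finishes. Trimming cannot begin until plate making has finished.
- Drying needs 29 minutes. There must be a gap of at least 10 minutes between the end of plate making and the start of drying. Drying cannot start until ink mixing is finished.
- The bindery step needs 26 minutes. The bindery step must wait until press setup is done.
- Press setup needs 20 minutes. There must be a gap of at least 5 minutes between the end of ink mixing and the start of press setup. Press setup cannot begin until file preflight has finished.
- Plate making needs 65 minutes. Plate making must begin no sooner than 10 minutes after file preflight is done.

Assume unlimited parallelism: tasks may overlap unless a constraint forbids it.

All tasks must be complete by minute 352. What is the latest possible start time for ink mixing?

197

Trimming must finish by minute 352; it takes 45 minutes, so it must start by 352 − 45 = minute 307.
The bindery step must finish by minute 352; it takes 26 minutes, so it must start by 352 − 26 = minute 326.
Press setup has several dependents: trimming (must start by minute 307, minus 15-minute gap → minute 292); the bindery step (must start by minute 326). The earliest of those limits is minute 292, so press setup must start by 292 − 20 = minute 272.
Drying must finish by minute 352; it takes 29 minutes, so it must start by 352 − 29 = minute 323.
Ink mixing has several dependents: press setup (must start by minute 272, minus 5-minute gap → minute 267); drying (must start by minute 323). The earliest of those limits is minute 267, so ink mixing must start by 267 − 70 = minute 197.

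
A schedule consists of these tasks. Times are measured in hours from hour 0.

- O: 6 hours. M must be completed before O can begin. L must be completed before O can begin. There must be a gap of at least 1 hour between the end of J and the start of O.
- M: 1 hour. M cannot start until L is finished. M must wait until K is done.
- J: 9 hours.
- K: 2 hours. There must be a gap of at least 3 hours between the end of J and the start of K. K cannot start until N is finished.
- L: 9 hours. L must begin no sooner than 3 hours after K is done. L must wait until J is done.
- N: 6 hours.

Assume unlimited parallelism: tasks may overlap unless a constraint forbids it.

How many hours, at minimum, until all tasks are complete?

33

Nothing blocks N, so it runs from hour 0 to hour 6.
J has no prerequisites, so it starts at hour 0 and finishes at hour 9.
K has to wait for J (finishes hour 9, plus 3-hour gap → hour 12); N (finishes hour 6). The latest of these is hour 12, so K runs hour 12 to 12 + 2 = hour 14.
L needs all of K (finishes hour 14, plus 3-hour gap → hour 17); J (finishes hour 9). That puts its earliest start at hour 17; it finishes at 17 + 9 = hour 26.
M cannot start until L (finishes hour 26); K (finishes hour 14). The controlling bound is hour 26, so M finishes at 26 + 1 = hour 27.
O cannot start until M (finishes hour 27); L (finishes hour 26); J (finishes hour 9, plus 1-hour gap → hour 10). The controlling bound is hour 27, so O finishes at 27 + 6 = hour 33.
All tasks are finished once the last one completes. Finish times: J at 9, K at 14, L at 26, M at 27, N at 6, O at 33. The latest is hour 33.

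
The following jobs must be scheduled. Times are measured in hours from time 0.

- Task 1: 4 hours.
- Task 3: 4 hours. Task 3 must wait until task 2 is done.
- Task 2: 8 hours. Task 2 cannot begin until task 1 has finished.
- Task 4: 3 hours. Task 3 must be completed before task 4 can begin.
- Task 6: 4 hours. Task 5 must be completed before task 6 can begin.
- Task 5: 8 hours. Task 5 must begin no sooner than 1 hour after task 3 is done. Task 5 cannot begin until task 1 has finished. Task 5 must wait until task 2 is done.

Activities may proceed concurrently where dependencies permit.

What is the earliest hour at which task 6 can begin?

25

Task 1 has no prerequisites, so it starts at hour 0 and finishes at hour 4.
Task 2 waits on task 1 (finishes hour 4), so it starts at hour 4 and finishes at 4 + 8 = hour 12.
Task 3 waits on task 2 (finishes hour 12), so it starts at hour 12 and finishes at 12 + 4 = hour 16.
Task 5 needs all of task 3 (finishes hour 16, plus 1-hour gap → hour 17); task 1 (finishes hour 4); task 2 (finishes hour 12). That puts its earliest start at hour 17; it finishes at 17 + 8 = hour 25.
Task 6 waits on task 5 (finishes hour 25), so the earliest it can start is hour 25.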